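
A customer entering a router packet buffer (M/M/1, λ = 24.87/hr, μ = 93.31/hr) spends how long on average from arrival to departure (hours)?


W = 1/(μ−λ) = 1/(93.31 − 24.87) = 1/68.44 = 0.01461 hr

Final: 0.01461 hr


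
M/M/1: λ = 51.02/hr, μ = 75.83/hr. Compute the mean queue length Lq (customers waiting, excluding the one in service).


ρ = 51.02/75.83 = 0.6728
Lq = ρ²/(1−ρ) = 0.4527/0.3272 = 1.3836

Final: 1.3836


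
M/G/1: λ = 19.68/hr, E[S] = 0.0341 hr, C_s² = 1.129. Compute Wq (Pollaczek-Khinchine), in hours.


ρ = λ·E[S] = 19.68·0.0341 = 0.6711
E[S²] = E[S]²(1+C_s²) = 0.0341²·(1+1.129) = 0.002476
Wq = λ·E[S²]/(2(1−ρ)) = 19.68·0.002476/(2·0.3289) = 0.07406 hr

Final: 0.07406 hr


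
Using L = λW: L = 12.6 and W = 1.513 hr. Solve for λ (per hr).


λ = L/W = 12.6/1.513 = 8.3278 /hr

Final: 8.3278 /hr


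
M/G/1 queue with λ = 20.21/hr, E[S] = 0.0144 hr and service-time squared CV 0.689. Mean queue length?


ρ = λ·E[S] = 20.21·0.0144 = 0.2910
Lq = ρ²(1+C_s²)/(2(1−ρ)) = 0.08469·(1+0.689)/(2·0.7090)
= 0.08469·1.6890/1.4180 = 0.10088

Final: 0.10088


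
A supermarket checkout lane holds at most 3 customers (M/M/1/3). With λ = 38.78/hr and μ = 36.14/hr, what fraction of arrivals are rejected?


ρ = λ/μ = 38.78/36.14 = 1.0730
P_K = (1−ρ)ρ^K/(1−ρ^(K+1)) = (-0.07305·1.235546)/(1 − 1.325802)
= -0.090256/-0.325802 = 0.277026

Final: 0.277026


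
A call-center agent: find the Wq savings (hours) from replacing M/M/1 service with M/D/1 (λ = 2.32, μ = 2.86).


ρ = 2.32/2.86 = 0.8112
Wq(M/M/1) = ρ/(μ−λ) = 0.8112/0.5400 = 1.50220 hr
Wq(M/D/1) = ρ/(2(μ−λ)) = 0.75110 hr
Savings = 1.50220 − 0.75110 = 0.75110 hr

Final: 0.75110 hr


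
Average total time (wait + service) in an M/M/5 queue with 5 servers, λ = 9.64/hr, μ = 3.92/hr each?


a = 2.4592; ρ = 0.4918; P₀ = 0.083609
Lq = P₀·a^c·ρ/(c!(1−ρ)²) = 0.11935
Wq = Lq/λ = 0.11935/9.64 = 0.01238 hr
W = Wq + 1/μ = 0.01238 + 0.25510 = 0.26748 hr

Final: 0.26748 hr


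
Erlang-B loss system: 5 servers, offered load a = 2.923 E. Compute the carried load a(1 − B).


B(5,2.923) = 0.103518 (Erlang-B)
Carried load = a(1 − B) = 2.923·(1 − 0.103518) = 2.923·0.896482 = 2.6204 E

Final: 2.6204 Erlangs


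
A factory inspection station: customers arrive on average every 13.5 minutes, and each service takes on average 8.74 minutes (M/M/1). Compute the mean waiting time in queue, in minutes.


λ = 60/13.5 = 4.4444 /hr
μ = 60/8.74 = 6.8650 /hr
ρ = λ/μ = 4.4444/6.8650 = 0.6474
Wq = ρ/(μ−λ) = 0.6474/(6.8650−4.4444) = 0.26746 hr
In minutes: 0.26746·60 = 16.048 min

Final: 16.048 min


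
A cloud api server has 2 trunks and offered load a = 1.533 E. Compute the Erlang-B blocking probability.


B(c,a) = (a^c/c!) / Σ_{k=0}^{c} a^k/k!
a^2/2! = 1.175044
Σ terms (k=0..2): 1.00000 + 1.53300 + 1.17504 = 3.708044
B = 1.175044/3.708044 = 0.316891

Final: 0.316891


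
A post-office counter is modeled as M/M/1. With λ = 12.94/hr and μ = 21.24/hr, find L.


ρ = λ/μ = 12.94/21.24 = 0.6092
L = ρ/(1−ρ) = 0.6092/(1 − 0.6092) = 0.6092/0.3908 = 1.5590

Final: 1.5590


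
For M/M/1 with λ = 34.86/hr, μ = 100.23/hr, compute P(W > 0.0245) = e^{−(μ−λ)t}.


W ~ Exponential(μ−λ) for M/M/1.
μ − λ = 100.23 − 34.86 = 65.3700
P(W > t) = e^{−(μ−λ)t} = e^{−1.6016} = 0.201581

Final: 0.201581


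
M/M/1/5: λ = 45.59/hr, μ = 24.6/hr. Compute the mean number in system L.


ρ = 45.59/24.6 = 1.8533
L = ρ[1 − (K+1)ρ^K + Kρ^(K+1)] / [(1−ρ)(1−ρ^(K+1))]
Numerator: 1.8533·(1 − 6·21.861121 + 5·40.514167) = 134.183061
Denominator: (-0.8533)·(-39.514167) = 33.715543
L = 134.183061/33.715543 = 3.9799

Final: 3.9799


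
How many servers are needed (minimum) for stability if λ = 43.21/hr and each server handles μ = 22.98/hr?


Stability requires cμ > λ ⇔ c > λ/μ.
λ/μ = 43.21/22.98 = 1.8803
Minimum integer c = ⌊1.8803⌋ + 1 = 2
Check: 2·22.98 = 45.96 > 43.21, while 1·22.98 = 22.98 ≤ 43.21

Final: 2 servers


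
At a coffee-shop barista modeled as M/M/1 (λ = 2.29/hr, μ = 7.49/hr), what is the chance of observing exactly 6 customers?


ρ = 2.29/7.49 = 0.3057
P_n = (1−ρ)·ρ^n = (1 − 0.3057)·0.3057^6 = 0.6943·0.0008168 = 0.0005671

Final: 0.0005671


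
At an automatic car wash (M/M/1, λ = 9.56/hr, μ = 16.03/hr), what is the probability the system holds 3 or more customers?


ρ = 9.56/16.03 = 0.5964
P(N ≥ n) = ρ^n = 0.5964^3 = 0.212116

Final: 0.212116


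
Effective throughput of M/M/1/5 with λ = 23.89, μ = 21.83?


ρ = 1.0944; P_K = (1−ρ)ρ^5/(1−ρ^6) = 0.206356
λ_eff = λ(1 − P_K) = 23.89·(1 − 0.206356) = 23.89·0.793644 = 18.9601 /hr

Final: 18.9601 /hr


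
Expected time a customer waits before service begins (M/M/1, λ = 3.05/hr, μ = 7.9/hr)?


ρ = 3.05/7.9 = 0.3861
Wq = ρ/(μ−λ) = 0.3861/(7.9 − 3.05) = 0.3861/4.85 = 0.07960 hr

Final: 0.07960 hr


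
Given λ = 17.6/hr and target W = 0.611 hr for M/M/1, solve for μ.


W = 1/(μ−λ) ⇒ μ − λ = 1/W = 1/0.611 = 1.6367
μ = λ + 1/W = 17.6 + 1.6367 = 19.2367 per hr

Final: 19.2367 /hr


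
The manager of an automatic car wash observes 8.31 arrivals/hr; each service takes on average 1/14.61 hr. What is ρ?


ρ = λ/μ = 8.31/14.61 = 0.5688

Final: 0.5688


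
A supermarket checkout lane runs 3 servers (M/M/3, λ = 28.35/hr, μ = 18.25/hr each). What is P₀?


a = λ/μ = 28.35/18.25 = 1.5534; ρ = a/c = 0.5178
Σ_{k=0}^{2} a^k/k! (terms k=0..2) = 1.00000 + 1.55342 + 1.20656 = 3.75999
Tail: a^3/(3!(1−ρ)) = 3.74861/(6·0.4822) = 1.29569
P₀ = 1/(3.75999 + 1.29569) = 1/5.05567 = 0.197798

Final: 0.197798


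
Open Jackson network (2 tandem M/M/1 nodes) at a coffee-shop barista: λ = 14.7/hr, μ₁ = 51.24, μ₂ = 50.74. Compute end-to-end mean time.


Each node sees arrival rate λ = 14.7/hr (tandem ⇒ throughput preserved).
W₁ = 1/(μ₁−λ) = 1/(51.24−14.7) = 0.02737 hr
W₂ = 1/(μ₂−λ) = 1/(50.74−14.7) = 0.02775 hr
W_total = W₁ + W₂ = 0.02737 + 0.02775 = 0.05511 hr

Final: 0.05511 hr


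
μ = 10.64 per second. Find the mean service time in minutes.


Mean service time = 1/μ = 1/10.64 second = 0.09398 second
In minutes: 0.09398 × 0.0166667 = 0.001566 min

Final: 0.001566 min


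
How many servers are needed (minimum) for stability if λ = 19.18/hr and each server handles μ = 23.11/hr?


Stability requires cμ > λ ⇔ c > λ/μ.
λ/μ = 19.18/23.11 = 0.8299
Minimum integer c = ⌊0.8299⌋ + 1 = 1
Check: 1·23.11 = 23.11 > 19.18, while 0·23.11 = 0.00 ≤ 19.18

Final: 1 servers


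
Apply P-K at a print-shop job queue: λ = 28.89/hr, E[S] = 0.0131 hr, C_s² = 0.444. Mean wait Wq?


ρ = λ·E[S] = 28.89·0.0131 = 0.3785
E[S²] = E[S]²(1+C_s²) = 0.0131²·(1+0.444) = 0.0002478
Wq = λ·E[S²]/(2(1−ρ)) = 28.89·0.0002478/(2·0.6215) = 0.005759 hr

Final: 0.005759 hr


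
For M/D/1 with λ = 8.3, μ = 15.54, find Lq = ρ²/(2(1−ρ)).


ρ = 8.3/15.54 = 0.5341
M/D/1: Lq = ρ²/(2(1−ρ)) = 0.2853/(2·0.4659) = 0.30615

Final: 0.30615


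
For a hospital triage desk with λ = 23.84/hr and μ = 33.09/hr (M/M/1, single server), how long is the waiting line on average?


ρ = 23.84/33.09 = 0.7205
Lq = ρ²/(1−ρ) = 0.5191/0.2795 = 1.8568

Final: 1.8568


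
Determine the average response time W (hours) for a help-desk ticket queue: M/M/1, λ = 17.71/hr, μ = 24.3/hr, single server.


W = 1/(μ−λ) = 1/(24.3 − 17.71) = 1/6.59 = 0.1517 hr

Final: 0.1517 hr


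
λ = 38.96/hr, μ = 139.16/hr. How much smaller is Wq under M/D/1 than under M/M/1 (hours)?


ρ = 38.96/139.16 = 0.2800
Wq(M/M/1) = ρ/(μ−λ) = 0.2800/100.20 = 0.002794 hr
Wq(M/D/1) = ρ/(2(μ−λ)) = 0.001397 hr
Savings = 0.002794 − 0.001397 = 0.001397 hr

Final: 0.001397 hr


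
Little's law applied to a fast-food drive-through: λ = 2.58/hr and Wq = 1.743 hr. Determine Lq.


Lq = λWq = 2.58·1.743 = 4.4969

Final: 4.4969


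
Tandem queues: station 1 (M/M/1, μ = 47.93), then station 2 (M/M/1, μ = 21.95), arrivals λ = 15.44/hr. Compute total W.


Each node sees arrival rate λ = 15.44/hr (tandem ⇒ throughput preserved).
W₁ = 1/(μ₁−λ) = 1/(47.93−15.44) = 0.03078 hr
W₂ = 1/(μ₂−λ) = 1/(21.95−15.44) = 0.15361 hr
W_total = W₁ + W₂ = 0.03078 + 0.15361 = 0.18439 hr

Final: 0.18439 hr


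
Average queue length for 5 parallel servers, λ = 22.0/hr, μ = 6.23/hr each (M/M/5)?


a = λ/μ = 3.5313; ρ = a/5 = 0.7063
P₀ = 0.024898
Lq = P₀·a^c·ρ / (c!·(1−ρ)²) = 0.024898·549.12747·0.7063/(120·0.08628)
= 0.93261

Final: 0.93261


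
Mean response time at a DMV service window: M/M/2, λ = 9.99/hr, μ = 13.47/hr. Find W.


a = 0.7416; ρ = 0.3708; P₀ = 0.458976
Lq = P₀·a^c·ρ/(c!(1−ρ)²) = 0.11824
Wq = Lq/λ = 0.11824/9.99 = 0.01184 hr
W = Wq + 1/μ = 0.01184 + 0.07424 = 0.08608 hr

Final: 0.08608 hr


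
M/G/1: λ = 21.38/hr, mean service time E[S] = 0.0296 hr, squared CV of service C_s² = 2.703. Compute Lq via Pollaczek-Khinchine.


ρ = λ·E[S] = 21.38·0.0296 = 0.6328
Lq = ρ²(1+C_s²)/(2(1−ρ)) = 0.4005·(1+2.703)/(2·0.3672)
= 0.4005·3.7030/0.7343 = 2.01965

Final: 2.01965


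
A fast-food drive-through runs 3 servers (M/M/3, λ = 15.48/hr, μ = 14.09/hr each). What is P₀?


a = λ/μ = 15.48/14.09 = 1.0987; ρ = a/c = 0.3662
Σ_{k=0}^{2} a^k/k! (terms k=0..2) = 1.00000 + 1.09865 + 0.60352 = 2.70217
Tail: a^3/(3!(1−ρ)) = 1.32611/(6·0.6338) = 0.34873
P₀ = 1/(2.70217 + 0.34873) = 1/3.05090 = 0.327772

Final: 0.327772


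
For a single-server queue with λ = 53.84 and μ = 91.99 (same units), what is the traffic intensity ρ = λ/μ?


ρ = λ/μ = 53.84/91.99 = 0.5853

Final: 0.5853


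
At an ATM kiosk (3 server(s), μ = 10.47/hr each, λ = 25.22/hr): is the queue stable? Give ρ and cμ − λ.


Total capacity cμ = 3·10.47 = 31.41/hr
ρ = λ/(cμ) = 25.22/31.41 = 0.8029
Stable ⇔ ρ < 1: YES
Spare capacity = cμ − λ = 31.41 − 25.22 = 6.19/hr

Final: ρ = 0.8029; stable; margin = 6.19/hr


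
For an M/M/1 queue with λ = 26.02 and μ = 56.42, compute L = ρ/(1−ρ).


ρ = λ/μ = 26.02/56.42 = 0.4612
L = ρ/(1−ρ) = 0.4612/(1 − 0.4612) = 0.4612/0.5388 = 0.8559

Final: 0.8559


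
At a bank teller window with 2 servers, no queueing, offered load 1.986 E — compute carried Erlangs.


B(2,1.986) = 0.397753 (Erlang-B)
Carried load = a(1 − B) = 1.986·(1 − 0.397753) = 1.986·0.602247 = 1.1961 E

Final: 1.1961 Erlangs


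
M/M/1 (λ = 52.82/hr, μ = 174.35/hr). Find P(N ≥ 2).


ρ = 52.82/174.35 = 0.3030
P(N ≥ n) = ρ^n = 0.3030^2 = 0.091781

Final: 0.091781


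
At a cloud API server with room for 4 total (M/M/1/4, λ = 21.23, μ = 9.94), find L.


ρ = 21.23/9.94 = 2.1358
L = ρ[1 − (K+1)ρ^K + Kρ^(K+1)] / [(1−ρ)(1−ρ^(K+1))]
Numerator: 2.1358·(1 − 5·20.809155 + 4·44.444502) = 159.614223
Denominator: (-1.1358)·(-43.444502) = 49.344913
L = 159.614223/49.344913 = 3.2347

Final: 3.2347


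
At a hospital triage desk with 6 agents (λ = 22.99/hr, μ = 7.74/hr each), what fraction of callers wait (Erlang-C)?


a = λ/μ = 2.9703; ρ = a/6 = 0.4950
P₀ = 0.050485 (from M/M/c formula)
C(c,a) = [a^c/(c!(1−ρ))]·P₀ = [686.73323/(720·0.5050)]·0.050485
= 1.88888·0.050485 = 0.095360

Final: 0.095360


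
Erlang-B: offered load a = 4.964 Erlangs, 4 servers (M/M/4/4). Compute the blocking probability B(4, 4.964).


B(c,a) = (a^c/c!) / Σ_{k=0}^{c} a^k/k!
a^4/4! = 25.299728
Σ terms (k=0..4): 1.00000 + 4.96400 + 12.32065 + 20.38657 + 25.29973 = 63.970941
B = 25.299728/63.970941 = 0.395488

Final: 0.395488


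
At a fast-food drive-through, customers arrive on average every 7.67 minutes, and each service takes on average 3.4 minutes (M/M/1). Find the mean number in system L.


λ = 60/7.67 = 7.8227 /hr
μ = 60/3.4 = 17.6471 /hr
ρ = λ/μ = 7.8227/17.6471 = 0.4433
L = ρ/(1−ρ) = 0.4433/0.5567 = 0.7963

Final: 0.7963


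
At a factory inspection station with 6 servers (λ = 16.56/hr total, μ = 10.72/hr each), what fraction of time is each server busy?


ρ = λ/(cμ) = 16.56/(6·10.72) = 16.56/64.32 = 0.2575

Final: 0.2575


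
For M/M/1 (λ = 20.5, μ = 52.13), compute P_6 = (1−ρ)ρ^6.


ρ = 20.5/52.13 = 0.3932
P_n = (1−ρ)·ρ^n = (1 − 0.3932)·0.3932^6 = 0.6068·0.003698 = 0.002244

Final: 0.002244


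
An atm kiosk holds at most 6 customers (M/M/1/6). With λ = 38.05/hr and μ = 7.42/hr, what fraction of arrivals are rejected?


ρ = λ/μ = 38.05/7.42 = 5.1280
P_K = (1−ρ)ρ^K/(1−ρ^(K+1)) = (-4.1280·18184.632764)/(1 − 93251.384996)
= -75066.752232/-93250.384996 = 0.805002

Final: 0.805002


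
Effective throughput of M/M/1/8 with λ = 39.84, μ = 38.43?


ρ = 1.0367; P_K = (1−ρ)ρ^8/(1−ρ^9) = 0.127784
λ_eff = λ(1 − P_K) = 39.84·(1 − 0.127784) = 39.84·0.872216 = 34.7491 /hr

Final: 34.7491 /hr


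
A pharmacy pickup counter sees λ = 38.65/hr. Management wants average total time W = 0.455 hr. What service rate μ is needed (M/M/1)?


W = 1/(μ−λ) ⇒ μ − λ = 1/W = 1/0.455 = 2.1978
μ = λ + 1/W = 38.65 + 2.1978 = 40.8478 per hr

Final: 40.8478 /hr


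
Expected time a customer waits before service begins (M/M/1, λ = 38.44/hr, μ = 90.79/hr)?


ρ = 38.44/90.79 = 0.4234
Wq = ρ/(μ−λ) = 0.4234/(90.79 − 38.44) = 0.4234/52.35 = 0.008088 hr

Final: 0.008088 hr


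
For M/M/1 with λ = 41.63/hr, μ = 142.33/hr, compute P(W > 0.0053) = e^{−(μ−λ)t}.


W ~ Exponential(μ−λ) for M/M/1.
μ − λ = 142.33 − 41.63 = 100.7000
P(W > t) = e^{−(μ−λ)t} = e^{−0.5337} = 0.586425

Final: 0.586425


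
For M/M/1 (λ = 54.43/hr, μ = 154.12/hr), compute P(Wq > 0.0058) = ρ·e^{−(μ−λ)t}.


ρ = 54.43/154.12 = 0.3532
P(Wq > t) = ρ·e^{−(μ−λ)t} = 0.3532·e^{−0.5782}
= 0.3532·0.560906 = 0.198093

Final: 0.198093


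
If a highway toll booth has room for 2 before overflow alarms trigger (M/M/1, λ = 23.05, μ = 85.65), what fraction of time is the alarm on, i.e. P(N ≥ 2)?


ρ = 23.05/85.65 = 0.2691
P(N ≥ n) = ρ^n = 0.2691^2 = 0.072425

Final: 0.072425


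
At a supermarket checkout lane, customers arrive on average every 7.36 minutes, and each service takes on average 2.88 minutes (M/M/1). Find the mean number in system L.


λ = 60/7.36 = 8.1522 /hr
μ = 60/2.88 = 20.8333 /hr
ρ = λ/μ = 8.1522/20.8333 = 0.3913
L = ρ/(1−ρ) = 0.3913/0.6087 = 0.6429

Final: 0.6429


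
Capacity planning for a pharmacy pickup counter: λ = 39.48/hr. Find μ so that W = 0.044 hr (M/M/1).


W = 1/(μ−λ) ⇒ μ − λ = 1/W = 1/0.044 = 22.7273
μ = λ + 1/W = 39.48 + 22.7273 = 62.2073 per hr

Final: 62.2073 /hr


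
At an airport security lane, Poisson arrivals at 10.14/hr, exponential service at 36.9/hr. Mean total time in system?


W = 1/(μ−λ) = 1/(36.9 − 10.14) = 1/26.76 = 0.03737 hr

Final: 0.03737 hr


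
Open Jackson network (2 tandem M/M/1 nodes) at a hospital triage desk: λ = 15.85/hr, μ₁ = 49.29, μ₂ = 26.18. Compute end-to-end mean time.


Each node sees arrival rate λ = 15.85/hr (tandem ⇒ throughput preserved).
W₁ = 1/(μ₁−λ) = 1/(49.29−15.85) = 0.02990 hr
W₂ = 1/(μ₂−λ) = 1/(26.18−15.85) = 0.09681 hr
W_total = W₁ + W₂ = 0.02990 + 0.09681 = 0.12671 hr

Final: 0.12671 hr


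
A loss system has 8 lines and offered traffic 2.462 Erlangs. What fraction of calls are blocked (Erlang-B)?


B(c,a) = (a^c/c!) / Σ_{k=0}^{c} a^k/k!
a^8/8! = 0.033480
Σ terms (k=0..8): 1.00000 + 2.46200 + 3.03072 + 2.48721 + 1.53088 + 0.75380 + 0.30931 + 0.10879 + 0.03348 = 11.716199
B = 0.033480/11.716199 = 0.002858

Final: 0.002858


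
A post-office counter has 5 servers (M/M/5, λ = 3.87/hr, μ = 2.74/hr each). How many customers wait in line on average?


a = λ/μ = 1.4124; ρ = a/5 = 0.2825
P₀ = 0.243276
Lq = P₀·a^c·ρ / (c!·(1−ρ)²) = 0.243276·5.62085·0.2825/(120·0.51483)
= 0.006252

Final: 0.006252


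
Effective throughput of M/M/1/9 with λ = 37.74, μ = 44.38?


ρ = 0.8504; P_K = (1−ρ)ρ^9/(1−ρ^10) = 0.043372
λ_eff = λ(1 − P_K) = 37.74·(1 − 0.043372) = 37.74·0.956628 = 36.1031 /hr

Final: 36.1031 /hr


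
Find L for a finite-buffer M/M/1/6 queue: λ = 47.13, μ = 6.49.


ρ = 47.13/6.49 = 7.2619
L = ρ[1 − (K+1)ρ^K + Kρ^(K+1)] / [(1−ρ)(1−ρ^(K+1))]
Numerator: 7.2619·(1 − 7·146661.613220 + 6·1065048.047932) = 38950570.309208
Denominator: (-6.2619)·(-1065047.047932) = 6669262.253925
L = 38950570.309208/6669262.253925 = 5.8403

Final: 5.8403


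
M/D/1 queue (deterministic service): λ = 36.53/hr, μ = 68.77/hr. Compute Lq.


ρ = 36.53/68.77 = 0.5312
M/D/1: Lq = ρ²/(2(1−ρ)) = 0.2822/(2·0.4688) = 0.30094

Final: 0.30094


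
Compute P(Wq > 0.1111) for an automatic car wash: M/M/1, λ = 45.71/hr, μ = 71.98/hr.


ρ = 45.71/71.98 = 0.6350
P(Wq > t) = ρ·e^{−(μ−λ)t} = 0.6350·e^{−2.9186}
= 0.6350·0.054009 = 0.034298

Final: 0.034298


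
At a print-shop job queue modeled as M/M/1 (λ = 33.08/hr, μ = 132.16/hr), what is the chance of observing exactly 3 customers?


ρ = 33.08/132.16 = 0.2503
P_n = (1−ρ)·ρ^n = (1 − 0.2503)·0.2503^3 = 0.7497·0.015682 = 0.011757

Final: 0.011757


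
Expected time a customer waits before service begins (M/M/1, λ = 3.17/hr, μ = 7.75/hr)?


ρ = 3.17/7.75 = 0.4090
Wq = ρ/(μ−λ) = 0.4090/(7.75 − 3.17) = 0.4090/4.58 = 0.08931 hr

Final: 0.08931 hr


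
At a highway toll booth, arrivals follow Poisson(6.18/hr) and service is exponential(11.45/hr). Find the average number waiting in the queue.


ρ = 6.18/11.45 = 0.5397
Lq = ρ²/(1−ρ) = 0.2913/0.4603 = 0.6329

Final: 0.6329


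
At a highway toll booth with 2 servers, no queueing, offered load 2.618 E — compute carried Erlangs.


B(2,2.618) = 0.486442 (Erlang-B)
Carried load = a(1 − B) = 2.618·(1 − 0.486442) = 2.618·0.513558 = 1.3445 E

Final: 1.3445 Erlangs


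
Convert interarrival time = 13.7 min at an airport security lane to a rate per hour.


λ = 1/(interarrival time) in consistent units.
1 hour = 60 min, so λ = 60/13.7 = 4.3796 per hour

Final: 4.3796 /hr


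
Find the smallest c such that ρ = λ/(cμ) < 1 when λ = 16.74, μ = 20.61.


Stability requires cμ > λ ⇔ c > λ/μ.
λ/μ = 16.74/20.61 = 0.8122
Minimum integer c = ⌊0.8122⌋ + 1 = 1
Check: 1·20.61 = 20.61 > 16.74, while 0·20.61 = 0.00 ≤ 16.74

Final: 1 servers


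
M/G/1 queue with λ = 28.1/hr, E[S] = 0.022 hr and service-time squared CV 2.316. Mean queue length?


ρ = λ·E[S] = 28.1·0.022 = 0.6182
Lq = ρ²(1+C_s²)/(2(1−ρ)) = 0.3822·(1+2.316)/(2·0.3818)
= 0.3822·3.3160/0.7636 = 1.65961

Final: 1.65961


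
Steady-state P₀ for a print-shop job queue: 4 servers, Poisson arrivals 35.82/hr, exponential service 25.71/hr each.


a = λ/μ = 35.82/25.71 = 1.3932; ρ = a/c = 0.3483
Σ_{k=0}^{3} a^k/k! (terms k=0..3) = 1.00000 + 1.39323 + 0.97055 + 0.45073 = 3.81451
Tail: a^4/(4!(1−ρ)) = 3.76785/(24·0.6517) = 0.24090
P₀ = 1/(3.81451 + 0.24090) = 1/4.05542 = 0.246584

Final: 0.246584


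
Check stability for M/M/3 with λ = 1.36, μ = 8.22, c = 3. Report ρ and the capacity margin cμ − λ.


Total capacity cμ = 3·8.22 = 24.66/hr
ρ = λ/(cμ) = 1.36/24.66 = 0.05515
Stable ⇔ ρ < 1: YES
Spare capacity = cμ − λ = 24.66 − 1.36 = 23.30/hr

Final: ρ = 0.05515; stable; margin = 23.30/hr


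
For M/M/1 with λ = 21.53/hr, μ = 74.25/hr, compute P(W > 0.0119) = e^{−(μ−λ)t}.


W ~ Exponential(μ−λ) for M/M/1.
μ − λ = 74.25 − 21.53 = 52.7200
P(W > t) = e^{−(μ−λ)t} = e^{−0.6274} = 0.533995

Final: 0.533995


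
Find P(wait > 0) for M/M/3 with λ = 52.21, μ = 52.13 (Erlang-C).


a = λ/μ = 1.0015; ρ = a/3 = 0.3338
P₀ = 0.363053 (from M/M/c formula)
C(c,a) = [a^c/(c!(1−ρ))]·P₀ = [1.00461/(6·0.6662)]·0.363053
= 0.25135·0.363053 = 0.091252

Final: 0.091252


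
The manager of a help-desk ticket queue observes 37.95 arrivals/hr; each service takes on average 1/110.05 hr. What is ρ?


ρ = λ/μ = 37.95/110.05 = 0.3448

Final: 0.3448


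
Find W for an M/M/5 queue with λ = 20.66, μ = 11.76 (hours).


a = 1.7568; ρ = 0.3514; P₀ = 0.171952
Lq = P₀·a^c·ρ/(c!(1−ρ)²) = 0.02003
Wq = Lq/λ = 0.02003/20.66 = 0.0009693 hr
W = Wq + 1/μ = 0.0009693 + 0.08503 = 0.08600 hr

Final: 0.08600 hr


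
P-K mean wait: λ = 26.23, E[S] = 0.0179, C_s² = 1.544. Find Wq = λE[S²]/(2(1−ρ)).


ρ = λ·E[S] = 26.23·0.0179 = 0.4695
E[S²] = E[S]²(1+C_s²) = 0.0179²·(1+1.544) = 0.0008151
Wq = λ·E[S²]/(2(1−ρ)) = 26.23·0.0008151/(2·0.5305) = 0.02015 hr

Final: 0.02015 hr


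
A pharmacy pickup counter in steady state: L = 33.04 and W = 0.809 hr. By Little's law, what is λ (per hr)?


λ = L/W = 33.04/0.809 = 40.8405 /hr

Final: 40.8405 /hr


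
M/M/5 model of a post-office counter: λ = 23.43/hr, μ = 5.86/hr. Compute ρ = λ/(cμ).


ρ = λ/(cμ) = 23.43/(5·5.86) = 23.43/29.30 = 0.7997

Final: 0.7997


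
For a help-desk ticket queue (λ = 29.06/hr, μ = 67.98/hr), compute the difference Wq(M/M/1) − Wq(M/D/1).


ρ = 29.06/67.98 = 0.4275
Wq(M/M/1) = ρ/(μ−λ) = 0.4275/38.92 = 0.01098 hr
Wq(M/D/1) = ρ/(2(μ−λ)) = 0.005492 hr
Savings = 0.01098 − 0.005492 = 0.005492 hr

Final: 0.005492 hr


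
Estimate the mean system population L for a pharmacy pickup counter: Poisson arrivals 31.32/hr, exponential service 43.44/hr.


ρ = λ/μ = 31.32/43.44 = 0.7210
L = ρ/(1−ρ) = 0.7210/(1 − 0.7210) = 0.7210/0.2790 = 2.5842

Final: 2.5842


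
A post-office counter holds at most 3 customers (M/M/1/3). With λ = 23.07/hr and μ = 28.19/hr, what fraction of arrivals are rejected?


ρ = λ/μ = 23.07/28.19 = 0.8184
P_K = (1−ρ)ρ^K/(1−ρ^(K+1)) = (0.1816·0.548097)/(1 − 0.448549)
= 0.099548/0.551451 = 0.180520

Final: 0.180520


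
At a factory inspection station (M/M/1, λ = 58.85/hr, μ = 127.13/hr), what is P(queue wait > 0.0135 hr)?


ρ = 58.85/127.13 = 0.4629
P(Wq > t) = ρ·e^{−(μ−λ)t} = 0.4629·e^{−0.9218}
= 0.4629·0.397810 = 0.184151

Final: 0.184151


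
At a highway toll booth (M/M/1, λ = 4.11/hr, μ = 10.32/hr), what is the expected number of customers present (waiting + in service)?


ρ = λ/μ = 4.11/10.32 = 0.3983
L = ρ/(1−ρ) = 0.3983/(1 − 0.3983) = 0.3983/0.6017 = 0.6618

Final: 0.6618


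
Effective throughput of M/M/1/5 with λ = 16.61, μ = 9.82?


ρ = 1.6914; P_K = (1−ρ)ρ^5/(1−ρ^6) = 0.427025
λ_eff = λ(1 − P_K) = 16.61·(1 − 0.427025) = 16.61·0.572975 = 9.5171 /hr

Final: 9.5171 /hr


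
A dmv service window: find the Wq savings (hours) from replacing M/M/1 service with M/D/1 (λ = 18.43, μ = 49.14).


ρ = 18.43/49.14 = 0.3751
Wq(M/M/1) = ρ/(μ−λ) = 0.3751/30.71 = 0.01221 hr
Wq(M/D/1) = ρ/(2(μ−λ)) = 0.006106 hr
Savings = 0.01221 − 0.006106 = 0.006106 hr

Final: 0.006106 hr


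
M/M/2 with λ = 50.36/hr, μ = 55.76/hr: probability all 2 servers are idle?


a = λ/μ = 50.36/55.76 = 0.9032; ρ = a/c = 0.4516
Σ_{k=0}^{1} a^k/k! (terms k=0..1) = 1.00000 + 0.90316 = 1.90316
Tail: a^2/(2!(1−ρ)) = 0.81569/(2·0.5484) = 0.74367
P₀ = 1/(1.90316 + 0.74367) = 1/2.64683 = 0.377811

Final: 0.377811


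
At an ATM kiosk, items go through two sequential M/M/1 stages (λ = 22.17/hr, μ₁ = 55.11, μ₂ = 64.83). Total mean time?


Each node sees arrival rate λ = 22.17/hr (tandem ⇒ throughput preserved).
W₁ = 1/(μ₁−λ) = 1/(55.11−22.17) = 0.03036 hr
W₂ = 1/(μ₂−λ) = 1/(64.83−22.17) = 0.02344 hr
W_total = W₁ + W₂ = 0.03036 + 0.02344 = 0.05380 hr

Final: 0.05380 hr


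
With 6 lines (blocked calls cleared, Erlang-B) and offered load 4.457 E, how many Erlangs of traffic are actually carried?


B(6,4.457) = 0.150937 (Erlang-B)
Carried load = a(1 − B) = 4.457·(1 − 0.150937) = 4.457·0.849063 = 3.7843 E

Final: 3.7843 Erlangs


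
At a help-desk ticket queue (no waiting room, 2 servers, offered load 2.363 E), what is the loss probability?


B(c,a) = (a^c/c!) / Σ_{k=0}^{c} a^k/k!
a^2/2! = 2.791885
Σ terms (k=0..2): 1.00000 + 2.36300 + 2.79188 = 6.154884
B = 2.791885/6.154884 = 0.453605

Final: 0.453605


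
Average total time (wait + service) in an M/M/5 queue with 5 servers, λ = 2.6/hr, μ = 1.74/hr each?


a = 1.4943; ρ = 0.2989; P₀ = 0.224066
Lq = P₀·a^c·ρ/(c!(1−ρ)²) = 0.008456
Wq = Lq/λ = 0.008456/2.6 = 0.003252 hr
W = Wq + 1/μ = 0.003252 + 0.57471 = 0.57796 hr

Final: 0.57796 hr


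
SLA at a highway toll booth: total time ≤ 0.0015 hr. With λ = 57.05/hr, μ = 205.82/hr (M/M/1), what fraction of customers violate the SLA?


W ~ Exponential(μ−λ) for M/M/1.
μ − λ = 205.82 − 57.05 = 148.7700
P(W > t) = e^{−(μ−λ)t} = e^{−0.2232} = 0.799991

Final: 0.799991


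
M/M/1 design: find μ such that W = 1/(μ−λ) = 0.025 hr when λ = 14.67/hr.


W = 1/(μ−λ) ⇒ μ − λ = 1/W = 1/0.025 = 40.0000
μ = λ + 1/W = 14.67 + 40.0000 = 54.6700 per hr

Final: 54.6700 /hr


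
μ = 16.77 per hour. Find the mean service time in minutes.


Mean service time = 1/μ = 1/16.77 hour = 0.05963 hour
In minutes: 0.05963 × 60 = 3.5778 min

Final: 3.5778 min


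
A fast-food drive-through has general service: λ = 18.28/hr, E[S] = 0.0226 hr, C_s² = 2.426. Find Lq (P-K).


ρ = λ·E[S] = 18.28·0.0226 = 0.4131
Lq = ρ²(1+C_s²)/(2(1−ρ)) = 0.1707·(1+2.426)/(2·0.5869)
= 0.1707·3.4260/1.1737 = 0.49818

Final: 0.49818


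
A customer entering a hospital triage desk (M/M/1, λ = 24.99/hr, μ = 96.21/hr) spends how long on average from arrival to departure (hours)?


W = 1/(μ−λ) = 1/(96.21 − 24.99) = 1/71.22 = 0.01404 hr

Final: 0.01404 hr


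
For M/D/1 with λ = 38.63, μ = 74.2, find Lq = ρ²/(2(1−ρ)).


ρ = 38.63/74.2 = 0.5206
M/D/1: Lq = ρ²/(2(1−ρ)) = 0.2710/(2·0.4794) = 0.28270

Final: 0.28270


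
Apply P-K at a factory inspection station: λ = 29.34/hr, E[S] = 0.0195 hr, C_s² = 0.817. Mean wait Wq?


ρ = λ·E[S] = 29.34·0.0195 = 0.5721
E[S²] = E[S]²(1+C_s²) = 0.0195²·(1+0.817) = 0.0006909
Wq = λ·E[S²]/(2(1−ρ)) = 29.34·0.0006909/(2·0.4279) = 0.02369 hr

Final: 0.02369 hr


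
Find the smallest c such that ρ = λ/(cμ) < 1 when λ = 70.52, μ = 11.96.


Stability requires cμ > λ ⇔ c > λ/μ.
λ/μ = 70.52/11.96 = 5.8963
Minimum integer c = ⌊5.8963⌋ + 1 = 6
Check: 6·11.96 = 71.76 > 70.52, while 5·11.96 = 59.80 ≤ 70.52

Final: 6 servers


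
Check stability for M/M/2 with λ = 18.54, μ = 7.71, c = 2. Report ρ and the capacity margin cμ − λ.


Total capacity cμ = 2·7.71 = 15.42/hr
ρ = λ/(cμ) = 18.54/15.42 = 1.2023
Stable ⇔ ρ < 1: NO
Spare capacity = cμ − λ = 15.42 − 18.54 = -3.12/hr

Final: ρ = 1.2023; unstable; margin = -3.12/hr


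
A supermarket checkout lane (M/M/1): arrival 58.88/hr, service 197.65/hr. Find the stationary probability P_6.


ρ = 58.88/197.65 = 0.2979
P_n = (1−ρ)·ρ^n = (1 − 0.2979)·0.2979^6 = 0.7021·0.0006989 = 0.0004907

Final: 0.0004907


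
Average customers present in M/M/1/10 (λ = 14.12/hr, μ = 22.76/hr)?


ρ = 14.12/22.76 = 0.6204
L = ρ[1 − (K+1)ρ^K + Kρ^(K+1)] / [(1−ρ)(1−ρ^(K+1))]
Numerator: 0.6204·(1 − 11·0.008445 + 10·0.005239) = 0.595257
Denominator: (0.3796)·(0.994761) = 0.377624
L = 0.595257/0.377624 = 1.5763

Final: 1.5763


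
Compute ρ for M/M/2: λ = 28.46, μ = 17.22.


ρ = λ/(cμ) = 28.46/(2·17.22) = 28.46/34.44 = 0.8264

Final: 0.8264


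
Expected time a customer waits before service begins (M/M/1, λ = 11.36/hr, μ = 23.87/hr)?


ρ = 11.36/23.87 = 0.4759
Wq = ρ/(μ−λ) = 0.4759/(23.87 − 11.36) = 0.4759/12.51 = 0.03804 hr

Final: 0.03804 hr


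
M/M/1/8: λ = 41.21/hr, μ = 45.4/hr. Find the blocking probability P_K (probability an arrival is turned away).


ρ = λ/μ = 41.21/45.4 = 0.9077
P_K = (1−ρ)ρ^K/(1−ρ^(K+1)) = (0.09229·0.460865)/(1 − 0.418332)
= 0.042534/0.581668 = 0.073123

Final: 0.073123


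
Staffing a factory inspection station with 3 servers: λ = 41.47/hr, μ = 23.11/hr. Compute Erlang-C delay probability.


a = λ/μ = 1.7945; ρ = a/3 = 0.5982
P₀ = 0.147035 (from M/M/c formula)
C(c,a) = [a^c/(c!(1−ρ))]·P₀ = [5.77833/(6·0.4018)]·0.147035
= 2.39658·0.147035 = 0.352381

Final: 0.352381


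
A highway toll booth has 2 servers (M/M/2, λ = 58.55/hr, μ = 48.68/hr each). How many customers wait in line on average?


a = λ/μ = 1.2028; ρ = a/2 = 0.6014
P₀ = 0.248926
Lq = P₀·a^c·ρ / (c!·(1−ρ)²) = 0.248926·1.44661·0.6014/(2·0.15890)
= 0.68142

Final: 0.68142


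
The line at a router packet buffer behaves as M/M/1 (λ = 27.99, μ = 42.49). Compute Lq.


ρ = 27.99/42.49 = 0.6587
Lq = ρ²/(1−ρ) = 0.4339/0.3413 = 1.2716

Final: 1.2716


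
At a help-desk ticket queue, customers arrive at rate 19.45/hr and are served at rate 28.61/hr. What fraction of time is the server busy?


ρ = λ/μ = 19.45/28.61 = 0.6798

Final: 0.6798


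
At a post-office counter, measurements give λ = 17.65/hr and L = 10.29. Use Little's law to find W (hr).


W = L/λ = 10.29/17.65 = 0.5830 hr

Final: 0.5830 hr


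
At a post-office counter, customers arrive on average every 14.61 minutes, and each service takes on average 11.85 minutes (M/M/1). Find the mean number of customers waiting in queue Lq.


λ = 60/14.61 = 4.1068 /hr
μ = 60/11.85 = 5.0633 /hr
ρ = λ/μ = 4.1068/5.0633 = 0.8111
Lq = ρ²/(1−ρ) = 0.6579/0.1889 = 3.4824

Final: 3.4824


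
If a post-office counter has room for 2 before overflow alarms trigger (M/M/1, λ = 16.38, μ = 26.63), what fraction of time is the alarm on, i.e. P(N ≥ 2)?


ρ = 16.38/26.63 = 0.6151
P(N ≥ n) = ρ^n = 0.6151^2 = 0.378343

Final: 0.378343


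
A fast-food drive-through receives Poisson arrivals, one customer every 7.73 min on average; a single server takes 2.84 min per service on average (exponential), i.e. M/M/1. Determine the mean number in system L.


λ = 60/7.73 = 7.7620 /hr
μ = 60/2.84 = 21.1268 /hr
ρ = λ/μ = 7.7620/21.1268 = 0.3674
L = ρ/(1−ρ) = 0.3674/0.6326 = 0.5808

Final: 0.5808


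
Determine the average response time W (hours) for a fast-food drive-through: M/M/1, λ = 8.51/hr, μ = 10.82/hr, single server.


W = 1/(μ−λ) = 1/(10.82 − 8.51) = 1/2.31 = 0.4329 hr

Final: 0.4329 hr


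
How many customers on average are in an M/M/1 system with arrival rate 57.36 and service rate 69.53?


ρ = λ/μ = 57.36/69.53 = 0.8250
L = ρ/(1−ρ) = 0.8250/(1 − 0.8250) = 0.8250/0.1750 = 4.7132

Final: 4.7132


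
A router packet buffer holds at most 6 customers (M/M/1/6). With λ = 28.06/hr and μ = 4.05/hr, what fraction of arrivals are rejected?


ρ = λ/μ = 28.06/4.05 = 6.9284
P_K = (1−ρ)ρ^K/(1−ρ^(K+1)) = (-5.9284·110610.374022)/(1 − 766352.369147)
= -655741.995126/-766351.369147 = 0.855668

Final: 0.855668


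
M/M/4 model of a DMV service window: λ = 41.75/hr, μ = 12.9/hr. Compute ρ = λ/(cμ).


ρ = λ/(cμ) = 41.75/(4·12.9) = 41.75/51.60 = 0.8091

Final: 0.8091


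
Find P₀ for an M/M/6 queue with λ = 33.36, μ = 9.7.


a = λ/μ = 33.36/9.7 = 3.4392; ρ = a/c = 0.5732
Σ_{k=0}^{5} a^k/k! (terms k=0..5) = 1.00000 + 3.43918 + 5.91396 + 6.77972 + 5.82916 + 4.00950 = 26.97152
Tail: a^6/(6!(1−ρ)) = 1654.72507/(720·0.4268) = 5.38474
P₀ = 1/(26.97152 + 5.38474) = 1/32.35626 = 0.030906

Final: 0.030906


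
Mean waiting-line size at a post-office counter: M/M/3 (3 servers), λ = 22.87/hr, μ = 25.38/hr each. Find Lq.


a = λ/μ = 0.9011; ρ = a/3 = 0.3004
P₀ = 0.402998
Lq = P₀·a^c·ρ / (c!·(1−ρ)²) = 0.402998·0.73168·0.3004/(6·0.48949)
= 0.03016

Final: 0.03016


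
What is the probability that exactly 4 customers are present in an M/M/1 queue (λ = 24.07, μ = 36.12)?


ρ = 24.07/36.12 = 0.6664
P_n = (1−ρ)·ρ^n = (1 − 0.6664)·0.6664^4 = 0.3336·0.197203 = 0.065789

Final: 0.065789


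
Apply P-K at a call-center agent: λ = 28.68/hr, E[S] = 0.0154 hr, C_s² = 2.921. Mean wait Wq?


ρ = λ·E[S] = 28.68·0.0154 = 0.4417
E[S²] = E[S]²(1+C_s²) = 0.0154²·(1+2.921) = 0.0009299
Wq = λ·E[S²]/(2(1−ρ)) = 28.68·0.0009299/(2·0.5583) = 0.02388 hr

Final: 0.02388 hr


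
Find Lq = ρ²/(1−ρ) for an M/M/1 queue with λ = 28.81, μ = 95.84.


ρ = 28.81/95.84 = 0.3006
Lq = ρ²/(1−ρ) = 0.09036/0.6994 = 0.1292

Final: 0.1292


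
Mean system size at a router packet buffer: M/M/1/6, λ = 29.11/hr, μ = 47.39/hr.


ρ = 29.11/47.39 = 0.6143
L = ρ[1 − (K+1)ρ^K + Kρ^(K+1)] / [(1−ρ)(1−ρ^(K+1))]
Numerator: 0.6143·(1 − 7·0.053720 + 6·0.032998) = 0.504895
Denominator: (0.3857)·(0.967002) = 0.373007
L = 0.504895/0.373007 = 1.3536

Final: 1.3536


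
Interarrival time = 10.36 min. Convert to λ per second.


λ = 1/(interarrival time) in consistent units.
1 second = 0.0166667 min, so λ = 0.0166667/10.36 = 0.001609 per second

Final: 0.001609 /sec


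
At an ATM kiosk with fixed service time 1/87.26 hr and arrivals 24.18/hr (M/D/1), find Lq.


ρ = 24.18/87.26 = 0.2771
M/D/1: Lq = ρ²/(2(1−ρ)) = 0.07679/(2·0.7229) = 0.05311

Final: 0.05311


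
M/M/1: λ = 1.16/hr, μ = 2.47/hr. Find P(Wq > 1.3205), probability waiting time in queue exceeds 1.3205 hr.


ρ = 1.16/2.47 = 0.4696
P(Wq > t) = ρ·e^{−(μ−λ)t} = 0.4696·e^{−1.7299}
= 0.4696·0.177310 = 0.083271

Final: 0.083271


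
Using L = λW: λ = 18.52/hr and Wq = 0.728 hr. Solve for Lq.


Lq = λWq = 18.52·0.728 = 13.4826

Final: 13.4826


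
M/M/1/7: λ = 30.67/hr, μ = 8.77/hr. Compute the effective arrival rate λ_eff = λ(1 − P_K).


ρ = 3.4971; P_K = (1−ρ)ρ^7/(1−ρ^8) = 0.714085
λ_eff = λ(1 − P_K) = 30.67·(1 − 0.714085) = 30.67·0.285915 = 8.7690 /hr

Final: 8.7690 /hr


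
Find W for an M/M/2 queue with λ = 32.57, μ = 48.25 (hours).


a = 0.6750; ρ = 0.3375; P₀ = 0.495313
Lq = P₀·a^c·ρ/(c!(1−ρ)²) = 0.08678
Wq = Lq/λ = 0.08678/32.57 = 0.002664 hr
W = Wq + 1/μ = 0.002664 + 0.02073 = 0.02339 hr

Final: 0.02339 hr


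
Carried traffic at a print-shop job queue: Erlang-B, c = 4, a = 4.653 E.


B(4,4.653) = 0.369910 (Erlang-B)
Carried load = a(1 − B) = 4.653·(1 − 0.369910) = 4.653·0.630090 = 2.9318 E

Final: 2.9318 Erlangs


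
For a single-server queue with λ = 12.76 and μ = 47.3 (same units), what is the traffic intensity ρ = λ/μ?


ρ = λ/μ = 12.76/47.3 = 0.2698

Final: 0.2698


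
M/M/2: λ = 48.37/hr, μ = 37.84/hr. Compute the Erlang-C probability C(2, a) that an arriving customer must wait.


a = λ/μ = 1.2783; ρ = a/2 = 0.6391
P₀ = 0.220153 (from M/M/c formula)
C(c,a) = [a^c/(c!(1−ρ))]·P₀ = [1.63399/(2·0.3609)]·0.220153
= 2.26402·0.220153 = 0.498430

Final: 0.498430


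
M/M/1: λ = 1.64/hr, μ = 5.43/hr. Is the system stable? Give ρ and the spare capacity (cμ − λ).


Total capacity cμ = 1·5.43 = 5.43/hr
ρ = λ/(cμ) = 1.64/5.43 = 0.3020
Stable ⇔ ρ < 1: YES
Spare capacity = cμ − λ = 5.43 − 1.64 = 3.79/hr

Final: ρ = 0.3020; stable; margin = 3.79/hr


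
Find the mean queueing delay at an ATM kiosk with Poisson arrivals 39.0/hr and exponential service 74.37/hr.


ρ = 39.0/74.37 = 0.5244
Wq = ρ/(μ−λ) = 0.5244/(74.37 − 39.0) = 0.5244/35.37 = 0.01483 hr

Final: 0.01483 hr


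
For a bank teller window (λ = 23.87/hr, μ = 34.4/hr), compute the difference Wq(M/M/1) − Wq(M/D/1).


ρ = 23.87/34.4 = 0.6939
Wq(M/M/1) = ρ/(μ−λ) = 0.6939/10.53 = 0.06590 hr
Wq(M/D/1) = ρ/(2(μ−λ)) = 0.03295 hr
Savings = 0.06590 − 0.03295 = 0.03295 hr

Final: 0.03295 hr


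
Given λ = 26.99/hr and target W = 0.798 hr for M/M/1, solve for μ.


W = 1/(μ−λ) ⇒ μ − λ = 1/W = 1/0.798 = 1.2531
μ = λ + 1/W = 26.99 + 1.2531 = 28.2431 per hr

Final: 28.2431 /hr


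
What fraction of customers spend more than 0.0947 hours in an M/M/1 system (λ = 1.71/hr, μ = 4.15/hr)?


W ~ Exponential(μ−λ) for M/M/1.
μ − λ = 4.15 − 1.71 = 2.4400
P(W > t) = e^{−(μ−λ)t} = e^{−0.2311} = 0.793685

Final: 0.793685


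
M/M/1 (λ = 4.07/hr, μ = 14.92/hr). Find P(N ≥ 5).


ρ = 4.07/14.92 = 0.2728
P(N ≥ n) = ρ^n = 0.2728^5 = 0.001511

Final: 0.001511


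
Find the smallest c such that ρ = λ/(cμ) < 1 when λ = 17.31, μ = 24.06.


Stability requires cμ > λ ⇔ c > λ/μ.
λ/μ = 17.31/24.06 = 0.7195
Minimum integer c = ⌊0.7195⌋ + 1 = 1
Check: 1·24.06 = 24.06 > 17.31, while 0·24.06 = 0.00 ≤ 17.31

Final: 1 servers


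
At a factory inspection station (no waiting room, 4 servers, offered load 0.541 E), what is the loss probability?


B(c,a) = (a^c/c!) / Σ_{k=0}^{c} a^k/k!
a^4/4! = 0.003569
Σ terms (k=0..4): 1.00000 + 0.54100 + 0.14634 + 0.02639 + 0.003569 = 1.717300
B = 0.003569/1.717300 = 0.002078

Final: 0.002078


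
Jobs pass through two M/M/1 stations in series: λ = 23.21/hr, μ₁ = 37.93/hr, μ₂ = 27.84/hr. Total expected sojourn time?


Each node sees arrival rate λ = 23.21/hr (tandem ⇒ throughput preserved).
W₁ = 1/(μ₁−λ) = 1/(37.93−23.21) = 0.06793 hr
W₂ = 1/(μ₂−λ) = 1/(27.84−23.21) = 0.21598 hr
W_total = W₁ + W₂ = 0.06793 + 0.21598 = 0.28392 hr

Final: 0.28392 hr


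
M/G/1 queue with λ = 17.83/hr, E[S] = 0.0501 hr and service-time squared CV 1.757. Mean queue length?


ρ = λ·E[S] = 17.83·0.0501 = 0.8933
Lq = ρ²(1+C_s²)/(2(1−ρ)) = 0.7980·(1+1.757)/(2·0.1067)
= 0.7980·2.7570/0.2134 = 10.30745

Final: 10.30745


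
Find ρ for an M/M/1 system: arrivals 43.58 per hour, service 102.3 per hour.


ρ = λ/μ = 43.58/102.3 = 0.4260

Final: 0.4260


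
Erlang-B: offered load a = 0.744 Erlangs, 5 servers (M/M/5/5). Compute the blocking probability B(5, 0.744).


B(c,a) = (a^c/c!) / Σ_{k=0}^{c} a^k/k!
a^5/5! = 0.001900
Σ terms (k=0..5): 1.00000 + 0.74400 + 0.27677 + 0.06864 + 0.01277 + 0.001900 = 2.104073
B = 0.001900/2.104073 = 0.0009029

Final: 0.0009029


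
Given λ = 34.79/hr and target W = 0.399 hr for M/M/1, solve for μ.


W = 1/(μ−λ) ⇒ μ − λ = 1/W = 1/0.399 = 2.5063
μ = λ + 1/W = 34.79 + 2.5063 = 37.2963 per hr

Final: 37.2963 /hr


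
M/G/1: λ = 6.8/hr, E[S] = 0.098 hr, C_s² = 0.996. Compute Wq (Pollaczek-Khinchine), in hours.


ρ = λ·E[S] = 6.8·0.098 = 0.6664
E[S²] = E[S]²(1+C_s²) = 0.098²·(1+0.996) = 0.019170
Wq = λ·E[S²]/(2(1−ρ)) = 6.8·0.019170/(2·0.3336) = 0.19537 hr

Final: 0.19537 hr


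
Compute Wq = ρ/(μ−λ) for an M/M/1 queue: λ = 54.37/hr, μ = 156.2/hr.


ρ = 54.37/156.2 = 0.3481
Wq = ρ/(μ−λ) = 0.3481/(156.2 − 54.37) = 0.3481/101.83 = 0.003418 hr

Final: 0.003418 hr


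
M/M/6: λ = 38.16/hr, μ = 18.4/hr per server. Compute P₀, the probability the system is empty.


a = λ/μ = 38.16/18.4 = 2.0739; ρ = a/c = 0.3457
Σ_{k=0}^{5} a^k/k! (terms k=0..5) = 1.00000 + 2.07391 + 2.15056 + 1.48669 + 0.77082 + 0.31972 = 7.80170
Tail: a^6/(6!(1−ρ)) = 79.56888/(720·0.6543) = 0.16889
P₀ = 1/(7.80170 + 0.16889) = 1/7.97059 = 0.125461

Final: 0.125461


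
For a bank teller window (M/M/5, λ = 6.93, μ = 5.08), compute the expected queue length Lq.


a = λ/μ = 1.3642; ρ = a/5 = 0.2728
P₀ = 0.255349
Lq = P₀·a^c·ρ / (c!·(1−ρ)²) = 0.255349·4.72441·0.2728/(120·0.52877)
= 0.005187

Final: 0.005187


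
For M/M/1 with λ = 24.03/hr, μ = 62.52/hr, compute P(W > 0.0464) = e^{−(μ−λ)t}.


W ~ Exponential(μ−λ) for M/M/1.
μ − λ = 62.52 − 24.03 = 38.4900
P(W > t) = e^{−(μ−λ)t} = e^{−1.7859} = 0.167640

Final: 0.167640
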